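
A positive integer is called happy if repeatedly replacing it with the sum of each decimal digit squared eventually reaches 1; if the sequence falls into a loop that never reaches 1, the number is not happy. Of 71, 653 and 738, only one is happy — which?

653

71: 71 → 50 → 25 → 29 → 85 → 89 → 145 → 42 → 20 → 4 → 16 → 37 → 58 → 89  — repeats 89 (not happy)
653: 653 → 70 → 49 → 97 → 130 → 10 → 1  — reaches 1 (happy)
738: 738 → 122 → 9 → 81 → 65 → 61 → 37 → 58 → 89 → 145 → 42 → 20 → 4 → 16 → 37  — repeats 37 (not happy)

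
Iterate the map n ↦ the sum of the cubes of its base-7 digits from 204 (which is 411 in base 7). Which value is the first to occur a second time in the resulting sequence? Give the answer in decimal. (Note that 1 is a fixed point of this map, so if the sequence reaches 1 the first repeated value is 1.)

36

204 = (4,1,1)_7 → 4³ + 1³ + 1³ = 66
66 = (1,2,3)_7 → 1³ + 2³ + 3³ = 36
36 = (5,1)_7 → 5³ + 1³ = 126
126 = (2,4,0)_7 → 2³ + 4³ + 0³ = 72
72 = (1,3,2)_7 → 1³ + 3³ + 2³ = 36  — 36 already appeared earlier.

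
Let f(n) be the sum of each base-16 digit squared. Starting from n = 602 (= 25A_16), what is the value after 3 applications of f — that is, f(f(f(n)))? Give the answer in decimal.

17

602 = (2,5,10)_16 → 2² + 5² + 10² = 129
129 = (8,1)_16 → 8² + 1² = 65
65 = (4,1)_16 → 4² + 1² = 17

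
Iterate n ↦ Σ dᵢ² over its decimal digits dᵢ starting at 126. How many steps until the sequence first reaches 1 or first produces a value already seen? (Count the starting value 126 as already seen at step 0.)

15

126 → 1² + 2² + 6² = 1 + 4 + 36 = 41
41 → 4² + 1² = 16 + 1 = 17
17 → 1² + 7² = 1 + 49 = 50
50 → 5² + 0² = 25 + 0 = 25
25 → 2² + 5² = 4 + 25 = 29
29 → 2² + 9² = 4 + 81 = 85
85 → 8² + 5² = 64 + 25 = 89
89 → 8² + 9² = 64 + 81 = 145
145 → 1² + 4² + 5² = 1 + 16 + 25 = 42
42 → 4² + 2² = 16 + 4 = 20
20 → 2² + 0² = 4 + 0 = 4
4 → 4² = 16
16 → 1² + 6² = 1 + 36 = 37
37 → 3² + 7² = 9 + 49 = 58
58 → 5² + 8² = 25 + 64 = 89  — 89 repeats.
That took 15 steps.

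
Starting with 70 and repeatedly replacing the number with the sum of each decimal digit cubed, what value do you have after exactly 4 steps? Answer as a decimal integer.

190

70 → 7³ + 0³ = 343
343 → 3³ + 4³ + 3³ = 118
118 → 1³ + 1³ + 8³ = 514
514 → 5³ + 1³ + 4³ = 190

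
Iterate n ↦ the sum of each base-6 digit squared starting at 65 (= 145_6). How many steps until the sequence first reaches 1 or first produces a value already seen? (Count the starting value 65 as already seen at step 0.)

65 = (1,4,5)_6 → 1² + 4² + 5² = 1 + 16 + 25 = 42
42 = (1,1,0)_6 → 1² + 1² + 0² = 1 + 1 + 0 = 2
2 = (2)_6 → 2² = 4
4 = (4)_6 → 4² = 16
16 = (2,4)_6 → 2² + 4² = 4 + 16 = 20
20 = (3,2)_6 → 3² + 2² = 9 + 4 = 13
13 = (2,1)_6 → 2² + 1² = 4 + 1 = 5
5 = (5)_6 → 5² = 25
25 = (4,1)_6 → 4² + 1² = 16 + 1 = 17
17 = (2,5)_6 → 2² + 5² = 4 + 25 = 29
29 = (4,5)_6 → 4² + 5² = 16 + 25 = 41
41 = (1,0,5)_6 → 1² + 0² + 5² = 1 + 0 + 25 = 26
26 = (4,2)_6 → 4² + 2² = 16 + 4 = 20  — 20 repeats.
That took 13 steps.

13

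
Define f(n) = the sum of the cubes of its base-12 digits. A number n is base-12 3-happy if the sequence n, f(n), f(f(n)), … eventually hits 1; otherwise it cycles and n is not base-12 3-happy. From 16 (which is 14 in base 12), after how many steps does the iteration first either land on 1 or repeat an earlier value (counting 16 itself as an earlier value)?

16 = (1,4)_12 → 65
65 = (5,5)_12 → 250
250 = (1,8,10)_12 → 1513
1513 = (10,6,1)_12 → 1217
1217 = (8,5,5)_12 → 762
762 = (5,3,6)_12 → 368
368 = (2,6,8)_12 → 736
736 = (5,1,4)_12 → 190
190 = (1,3,10)_12 → 1028
1028 = (7,1,8)_12 → 856
856 = (5,11,4)_12 → 1520
1520 = (10,6,8)_12 → 1728
1728 = (1,0,0,0)_12 → 1  — reached 1.
That took 13 steps.

13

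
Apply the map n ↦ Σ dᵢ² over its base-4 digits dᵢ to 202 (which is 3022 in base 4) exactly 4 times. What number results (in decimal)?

1

202 = (3,0,2,2)_4 → 3² + 0² + 2² + 2² = 17
17 = (1,0,1)_4 → 1² + 0² + 1² = 2
2 = (2)_4 → 2² = 4
4 = (1,0)_4 → 1² + 0² = 1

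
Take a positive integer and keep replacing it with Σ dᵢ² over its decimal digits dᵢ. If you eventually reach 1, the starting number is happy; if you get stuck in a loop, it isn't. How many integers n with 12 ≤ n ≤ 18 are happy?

1

12: 12 → 5 → 25 → 29 → 85 → 89 → 145 → 42 → 20 → 4 → 16 → 37 → 58 → 89  (repeats 89)
13: 13 → 10 → 1  (reaches 1)
14: 14 → 17 → 50 → 25 → 29 → 85 → 89 → 145 → 42 → 20 → 4 → 16 → 37 → 58 → 89  (repeats 89)
15: 15 → 26 → 40 → 16 → 37 → 58 → 89 → 145 → 42 → 20 → 4 → 16  (repeats 16)
16: 16 → 37 → 58 → 89 → 145 → 42 → 20 → 4 → 16  (repeats 16)
17: 17 → 50 → 25 → 29 → 85 → 89 → 145 → 42 → 20 → 4 → 16 → 37 → 58 → 89  (repeats 89)
18: 18 → 65 → 61 → 37 → 58 → 89 → 145 → 42 → 20 → 4 → 16 → 37  (repeats 37)
happy: 13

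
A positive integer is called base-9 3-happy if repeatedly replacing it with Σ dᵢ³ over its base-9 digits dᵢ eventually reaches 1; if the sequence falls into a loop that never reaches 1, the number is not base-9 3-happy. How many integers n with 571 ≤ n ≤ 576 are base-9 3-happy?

1

571: 571 → 407 → 133 → 469 → 469  (repeats 469)
572: 572 → 468 → 468  (repeats 468)
573: 573 → 559 → 729 → 1  (reaches 1)
574: 574 → 686 → 584 → 856 → 128 → 134 → 638 → 1198 → 470 → 476 → 980 → 540 → 432 → 152 → 856  (repeats 856)
575: 575 → 855 → 127 → 127  (repeats 127)
576: 576 → 344 → 80 → 1024 → 496 → 218 → 232 → 694 → 638 → 1198 → 470 → 476 → 980 → 540 → 432 → 152 → 856 → 128 → 134 → 638  (repeats 638)
base-9 3-happy: 573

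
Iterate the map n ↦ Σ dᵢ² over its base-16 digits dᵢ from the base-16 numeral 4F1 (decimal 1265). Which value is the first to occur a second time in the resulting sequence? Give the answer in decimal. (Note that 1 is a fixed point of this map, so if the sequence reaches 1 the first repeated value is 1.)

169

1265 = (4,15,1)_16 → 4² + 15² + 1² = 16 + 225 + 1 = 242
242 = (15,2)_16 → 15² + 2² = 225 + 4 = 229
229 = (14,5)_16 → 14² + 5² = 196 + 25 = 221
221 = (13,13)_16 → 13² + 13² = 169 + 169 = 338
338 = (1,5,2)_16 → 1² + 5² + 2² = 1 + 25 + 4 = 30
30 = (1,14)_16 → 1² + 14² = 1 + 196 = 197
197 = (12,5)_16 → 12² + 5² = 144 + 25 = 169
169 = (10,9)_16 → 10² + 9² = 100 + 81 = 181
181 = (11,5)_16 → 11² + 5² = 121 + 25 = 146
146 = (9,2)_16 → 9² + 2² = 81 + 4 = 85
85 = (5,5)_16 → 5² + 5² = 25 + 25 = 50
50 = (3,2)_16 → 3² + 2² = 9 + 4 = 13
13 = (13)_16 → 13² = 169  — 169 already appeared earlier.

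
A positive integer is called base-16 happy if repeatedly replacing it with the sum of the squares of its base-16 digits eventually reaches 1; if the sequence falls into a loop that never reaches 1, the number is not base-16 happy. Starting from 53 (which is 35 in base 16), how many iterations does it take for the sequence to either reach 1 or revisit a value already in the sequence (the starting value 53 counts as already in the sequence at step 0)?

53 = (3,5)_16 → 3² + 5² = 9 + 25 = 34
34 = (2,2)_16 → 2² + 2² = 4 + 4 = 8
8 = (8)_16 → 8² = 64
64 = (4,0)_16 → 4² + 0² = 16 + 0 = 16
16 = (1,0)_16 → 1² + 0² = 1 + 0 = 1  — reached 1.
That took 5 steps.

5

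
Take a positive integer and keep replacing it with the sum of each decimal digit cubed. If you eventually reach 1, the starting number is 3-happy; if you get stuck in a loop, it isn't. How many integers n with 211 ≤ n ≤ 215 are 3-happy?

211: 211 → 10 → 1  (reaches 1)
212: 212 → 17 → 344 → 155 → 251 → 134 → 92 → 737 → 713 → 371 → 371  (repeats 371)
213: 213 → 36 → 243 → 99 → 1458 → 702 → 351 → 153 → 153  (repeats 153)
214: 214 → 73 → 370 → 370  (repeats 370)
215: 215 → 134 → 92 → 737 → 713 → 371 → 371  (repeats 371)
3-happy: 211

1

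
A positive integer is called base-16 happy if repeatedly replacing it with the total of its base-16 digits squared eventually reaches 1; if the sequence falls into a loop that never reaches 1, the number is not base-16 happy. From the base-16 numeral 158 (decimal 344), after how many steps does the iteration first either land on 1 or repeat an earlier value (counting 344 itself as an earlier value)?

344 = (1,5,8)_16 → 1² + 5² + 8² = 1 + 25 + 64 = 90
90 = (5,10)_16 → 5² + 10² = 25 + 100 = 125
125 = (7,13)_16 → 7² + 13² = 49 + 169 = 218
218 = (13,10)_16 → 13² + 10² = 169 + 100 = 269
269 = (1,0,13)_16 → 1² + 0² + 13² = 1 + 0 + 169 = 170
170 = (10,10)_16 → 10² + 10² = 100 + 100 = 200
200 = (12,8)_16 → 12² + 8² = 144 + 64 = 208
208 = (13,0)_16 → 13² + 0² = 169 + 0 = 169
169 = (10,9)_16 → 10² + 9² = 100 + 81 = 181
181 = (11,5)_16 → 11² + 5² = 121 + 25 = 146
146 = (9,2)_16 → 9² + 2² = 81 + 4 = 85
85 = (5,5)_16 → 5² + 5² = 25 + 25 = 50
50 = (3,2)_16 → 3² + 2² = 9 + 4 = 13
13 = (13)_16 → 13² = 169  — 169 repeats.
That took 14 steps.

14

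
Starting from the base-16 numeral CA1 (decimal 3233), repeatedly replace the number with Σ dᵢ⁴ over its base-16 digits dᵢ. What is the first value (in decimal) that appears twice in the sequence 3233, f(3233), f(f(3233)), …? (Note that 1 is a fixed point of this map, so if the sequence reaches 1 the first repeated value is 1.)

3233

3233 = (12,10,1)_16 → 12⁴ + 10⁴ + 1⁴ = 20736 + 10000 + 1 = 30737
30737 = (7,8,1,1)_16 → 7⁴ + 8⁴ + 1⁴ + 1⁴ = 2401 + 4096 + 1 + 1 = 6499
6499 = (1,9,6,3)_16 → 1⁴ + 9⁴ + 6⁴ + 3⁴ = 1 + 6561 + 1296 + 81 = 7939
7939 = (1,15,0,3)_16 → 1⁴ + 15⁴ + 0⁴ + 3⁴ = 1 + 50625 + 0 + 81 = 50707
50707 = (12,6,1,3)_16 → 12⁴ + 6⁴ + 1⁴ + 3⁴ = 20736 + 1296 + 1 + 81 = 22114
22114 = (5,6,6,2)_16 → 5⁴ + 6⁴ + 6⁴ + 2⁴ = 625 + 1296 + 1296 + 16 = 3233  — 3233 already appeared earlier.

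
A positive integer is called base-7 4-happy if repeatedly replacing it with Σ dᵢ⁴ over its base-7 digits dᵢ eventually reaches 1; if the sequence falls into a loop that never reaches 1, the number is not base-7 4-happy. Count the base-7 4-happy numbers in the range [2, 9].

2: 2 → 16 → 32 → 512 → 164 → 178 → 418 → 708 → 98 → 16  — not base-7 4-happy
3: 3 → 81 → 513 → 179 → 593 → 1251 → 1043 → 97 → 2593 → 1459 → 963 → 1153 → 803 → 673 → 1923 → 1507 → 913 → 609 → 707 → 97  — not base-7 4-happy
4: 4 → 256 → 882 → 272 → 2002 → 2546 → 1938 → 2258 → 1808 → 1938  — not base-7 4-happy
5: 5 → 625 → 1267 → 1633 → 913 → 609 → 707 → 97 → 2593 → 1459 → 963 → 1153 → 803 → 673 → 1923 → 1507 → 913  — not base-7 4-happy
6: 6 → 1296 → 788 → 288 → 1922 → 1138 → 354 → 258 → 1922  — not base-7 4-happy
7: 7 → 1  — base-7 4-happy
8: 8 → 2 → 16 → 32 → 512 → 164 → 178 → 418 → 708 → 98 → 16  — not base-7 4-happy
9: 9 → 17 → 97 → 2593 → 1459 → 963 → 1153 → 803 → 673 → 1923 → 1507 → 913 → 609 → 707 → 97  — not base-7 4-happy
base-7 4-happy: 7

1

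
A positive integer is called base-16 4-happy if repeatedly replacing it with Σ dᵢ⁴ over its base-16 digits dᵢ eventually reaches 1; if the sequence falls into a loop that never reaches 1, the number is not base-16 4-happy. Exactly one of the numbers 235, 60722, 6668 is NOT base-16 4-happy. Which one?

6668

235: 235 → 53057 → 71618 → 23155 → 13107 → 324 → 513 → 17 → 2 → 16 → 1  — reaches 1 (base-16 4-happy)
60722: 60722 → 67074 → 1313 → 642 → 4128 → 17 → 2 → 16 → 1  — reaches 1 (base-16 4-happy)
6668: 6668 → 30737 → 6499 → 7939 → 50707 → 22114 → 3233 → 30737  — repeats 30737 (not base-16 4-happy)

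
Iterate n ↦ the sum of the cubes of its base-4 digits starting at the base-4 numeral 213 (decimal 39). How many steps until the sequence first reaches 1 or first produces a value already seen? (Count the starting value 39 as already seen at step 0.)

3

39 = (2,1,3)_4 → 2³ + 1³ + 3³ = 36
36 = (2,1,0)_4 → 2³ + 1³ + 0³ = 9
9 = (2,1)_4 → 2³ + 1³ = 9  — 9 repeats.
That took 3 steps.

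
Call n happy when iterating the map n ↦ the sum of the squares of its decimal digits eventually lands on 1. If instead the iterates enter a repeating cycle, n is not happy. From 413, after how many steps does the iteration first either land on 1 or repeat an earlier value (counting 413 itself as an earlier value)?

11

413 → 4² + 1² + 3² = 26
26 → 2² + 6² = 40
40 → 4² + 0² = 16
16 → 1² + 6² = 37
37 → 3² + 7² = 58
58 → 5² + 8² = 89
89 → 8² + 9² = 145
145 → 1² + 4² + 5² = 42
42 → 4² + 2² = 20
20 → 2² + 0² = 4
4 → 4² = 16  — 16 repeats.
That took 11 steps.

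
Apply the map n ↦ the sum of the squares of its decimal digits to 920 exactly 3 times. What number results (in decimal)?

145

920 → 9² + 2² + 0² = 81 + 4 + 0 = 85
85 → 8² + 5² = 64 + 25 = 89
89 → 8² + 9² = 64 + 81 = 145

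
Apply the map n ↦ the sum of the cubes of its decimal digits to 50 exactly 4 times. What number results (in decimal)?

50 → 5³ + 0³ = 125
125 → 1³ + 2³ + 5³ = 134
134 → 1³ + 3³ + 4³ = 92
92 → 9³ + 2³ = 737

737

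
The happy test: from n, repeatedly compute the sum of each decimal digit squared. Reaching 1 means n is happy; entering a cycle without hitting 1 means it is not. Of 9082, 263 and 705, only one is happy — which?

9082: 9082 → 149 → 98 → 145 → 42 → 20 → 4 → 16 → 37 → 58 → 89 → 145  — repeats 145 (not happy)
263: 263 → 49 → 97 → 130 → 10 → 1  — reaches 1 (happy)
705: 705 → 74 → 65 → 61 → 37 → 58 → 89 → 145 → 42 → 20 → 4 → 16 → 37  — repeats 37 (not happy)

263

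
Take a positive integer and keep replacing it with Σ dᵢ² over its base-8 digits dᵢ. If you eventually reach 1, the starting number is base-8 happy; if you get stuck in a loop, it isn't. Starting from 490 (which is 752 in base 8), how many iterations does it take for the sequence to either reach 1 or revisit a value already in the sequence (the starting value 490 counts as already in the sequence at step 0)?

490 = (7,5,2)_8 → 7² + 5² + 2² = 49 + 25 + 4 = 78
78 = (1,1,6)_8 → 1² + 1² + 6² = 1 + 1 + 36 = 38
38 = (4,6)_8 → 4² + 6² = 16 + 36 = 52
52 = (6,4)_8 → 6² + 4² = 36 + 16 = 52  — 52 repeats.
That took 4 steps.

4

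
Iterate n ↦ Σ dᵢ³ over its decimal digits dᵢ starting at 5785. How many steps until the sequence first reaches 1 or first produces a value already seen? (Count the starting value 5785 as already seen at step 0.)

5785 → 5³ + 7³ + 8³ + 5³ = 125 + 343 + 512 + 125 = 1105
1105 → 1³ + 1³ + 0³ + 5³ = 1 + 1 + 0 + 125 = 127
127 → 1³ + 2³ + 7³ = 1 + 8 + 343 = 352
352 → 3³ + 5³ + 2³ = 27 + 125 + 8 = 160
160 → 1³ + 6³ + 0³ = 1 + 216 + 0 = 217
217 → 2³ + 1³ + 7³ = 8 + 1 + 343 = 352  — 352 repeats.
That took 6 steps.

6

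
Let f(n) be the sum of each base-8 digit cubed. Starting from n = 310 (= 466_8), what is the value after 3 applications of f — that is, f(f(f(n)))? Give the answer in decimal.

310 = (4,6,6)_8 → 4³ + 6³ + 6³ = 496
496 = (7,6,0)_8 → 7³ + 6³ + 0³ = 559
559 = (1,0,5,7)_8 → 1³ + 0³ + 5³ + 7³ = 469

469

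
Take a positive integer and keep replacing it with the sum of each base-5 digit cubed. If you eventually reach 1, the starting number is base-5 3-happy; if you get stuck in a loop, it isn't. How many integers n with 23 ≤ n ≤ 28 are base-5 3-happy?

1

23: 23 → 91 → 55 → 9 → 65 → 35 → 9  (repeats 9)
24: 24 → 128 → 28 → 28  (repeats 28)
25: 25 → 1  (reaches 1)
26: 26 → 2 → 8 → 28 → 28  (repeats 28)
27: 27 → 9 → 65 → 35 → 9  (repeats 9)
28: 28 → 28  (repeats 28)
base-5 3-happy: 25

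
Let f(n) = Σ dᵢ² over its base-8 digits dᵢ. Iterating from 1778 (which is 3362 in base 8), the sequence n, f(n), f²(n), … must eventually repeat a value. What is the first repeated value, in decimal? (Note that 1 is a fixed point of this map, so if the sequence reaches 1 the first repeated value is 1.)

16

1778 = (3,3,6,2)_8 → 58
58 = (7,2)_8 → 53
53 = (6,5)_8 → 61
61 = (7,5)_8 → 74
74 = (1,1,2)_8 → 6
6 = (6)_8 → 36
36 = (4,4)_8 → 32
32 = (4,0)_8 → 16
16 = (2,0)_8 → 4
4 = (4)_8 → 16  — 16 already appeared earlier.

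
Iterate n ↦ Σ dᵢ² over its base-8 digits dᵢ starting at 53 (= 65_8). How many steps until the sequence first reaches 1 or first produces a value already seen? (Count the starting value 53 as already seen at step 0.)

8

53 = (6,5)_8 → 6² + 5² = 61
61 = (7,5)_8 → 7² + 5² = 74
74 = (1,1,2)_8 → 1² + 1² + 2² = 6
6 = (6)_8 → 6² = 36
36 = (4,4)_8 → 4² + 4² = 32
32 = (4,0)_8 → 4² + 0² = 16
16 = (2,0)_8 → 2² + 0² = 4
4 = (4)_8 → 4² = 16  — 16 repeats.
That took 8 steps.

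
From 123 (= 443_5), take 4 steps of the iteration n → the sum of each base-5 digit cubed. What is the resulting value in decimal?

123 = (4,4,3)_5 → 4³ + 4³ + 3³ = 155
155 = (1,1,1,0)_5 → 1³ + 1³ + 1³ + 0³ = 3
3 = (3)_5 → 3³ = 27
27 = (1,0,2)_5 → 1³ + 0³ + 2³ = 9

9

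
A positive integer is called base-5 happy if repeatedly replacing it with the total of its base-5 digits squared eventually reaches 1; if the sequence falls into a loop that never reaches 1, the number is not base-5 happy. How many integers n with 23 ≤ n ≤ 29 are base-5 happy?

23: 23 → 25 → 1  (reaches 1)
24: 24 → 32 → 6 → 2 → 4 → 16 → 10 → 4  (repeats 4)
25: 25 → 1  (reaches 1)
26: 26 → 2 → 4 → 16 → 10 → 4  (repeats 4)
27: 27 → 5 → 1  (reaches 1)
28: 28 → 10 → 4 → 16 → 10  (repeats 10)
29: 29 → 17 → 13 → 13  (repeats 13)
base-5 happy: 23, 25, 27

3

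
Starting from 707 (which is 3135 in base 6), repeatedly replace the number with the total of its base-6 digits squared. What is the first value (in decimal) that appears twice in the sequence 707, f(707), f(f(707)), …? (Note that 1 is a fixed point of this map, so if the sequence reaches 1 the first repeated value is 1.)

1

707 = (3,1,3,5)_6 → 3² + 1² + 3² + 5² = 44
44 = (1,1,2)_6 → 1² + 1² + 2² = 6
6 = (1,0)_6 → 1² + 0² = 1  — reached the fixed point 1.
1 → 1, so 1 is the first repeated value.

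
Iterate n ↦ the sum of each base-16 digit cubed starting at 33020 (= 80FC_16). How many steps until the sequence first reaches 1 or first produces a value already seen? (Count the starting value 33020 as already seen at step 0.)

11

33020 = (8,0,15,12)_16 → 8³ + 0³ + 15³ + 12³ = 512 + 0 + 3375 + 1728 = 5615
5615 = (1,5,14,15)_16 → 1³ + 5³ + 14³ + 15³ = 1 + 125 + 2744 + 3375 = 6245
6245 = (1,8,6,5)_16 → 1³ + 8³ + 6³ + 5³ = 1 + 512 + 216 + 125 = 854
854 = (3,5,6)_16 → 3³ + 5³ + 6³ = 27 + 125 + 216 = 368
368 = (1,7,0)_16 → 1³ + 7³ + 0³ = 1 + 343 + 0 = 344
344 = (1,5,8)_16 → 1³ + 5³ + 8³ = 1 + 125 + 512 = 638
638 = (2,7,14)_16 → 2³ + 7³ + 14³ = 8 + 343 + 2744 = 3095
3095 = (12,1,7)_16 → 12³ + 1³ + 7³ = 1728 + 1 + 343 = 2072
2072 = (8,1,8)_16 → 8³ + 1³ + 8³ = 512 + 1 + 512 = 1025
1025 = (4,0,1)_16 → 4³ + 0³ + 1³ = 64 + 0 + 1 = 65
65 = (4,1)_16 → 4³ + 1³ = 64 + 1 = 65  — 65 repeats.
That took 11 steps.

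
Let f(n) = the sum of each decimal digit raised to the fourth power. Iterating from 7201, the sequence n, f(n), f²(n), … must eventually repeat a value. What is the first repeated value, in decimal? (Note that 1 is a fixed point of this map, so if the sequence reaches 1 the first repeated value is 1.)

7201 → 7⁴ + 2⁴ + 0⁴ + 1⁴ = 2418
2418 → 2⁴ + 4⁴ + 1⁴ + 8⁴ = 4369
4369 → 4⁴ + 3⁴ + 6⁴ + 9⁴ = 8194
8194 → 8⁴ + 1⁴ + 9⁴ + 4⁴ = 10914
10914 → 1⁴ + 0⁴ + 9⁴ + 1⁴ + 4⁴ = 6819
6819 → 6⁴ + 8⁴ + 1⁴ + 9⁴ = 11954
11954 → 1⁴ + 1⁴ + 9⁴ + 5⁴ + 4⁴ = 7444
7444 → 7⁴ + 4⁴ + 4⁴ + 4⁴ = 3169
3169 → 3⁴ + 1⁴ + 6⁴ + 9⁴ = 7939
7939 → 7⁴ + 9⁴ + 3⁴ + 9⁴ = 15604
15604 → 1⁴ + 5⁴ + 6⁴ + 0⁴ + 4⁴ = 2178
2178 → 2⁴ + 1⁴ + 7⁴ + 8⁴ = 6514
6514 → 6⁴ + 5⁴ + 1⁴ + 4⁴ = 2178  — 2178 already appeared earlier.

2178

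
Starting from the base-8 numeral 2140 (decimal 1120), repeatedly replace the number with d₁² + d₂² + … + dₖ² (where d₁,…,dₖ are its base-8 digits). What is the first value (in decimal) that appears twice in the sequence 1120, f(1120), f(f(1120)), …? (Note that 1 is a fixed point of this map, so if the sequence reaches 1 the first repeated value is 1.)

1120 = (2,1,4,0)_8 → 2² + 1² + 4² + 0² = 21
21 = (2,5)_8 → 2² + 5² = 29
29 = (3,5)_8 → 3² + 5² = 34
34 = (4,2)_8 → 4² + 2² = 20
20 = (2,4)_8 → 2² + 4² = 20  — 20 already appeared earlier.

20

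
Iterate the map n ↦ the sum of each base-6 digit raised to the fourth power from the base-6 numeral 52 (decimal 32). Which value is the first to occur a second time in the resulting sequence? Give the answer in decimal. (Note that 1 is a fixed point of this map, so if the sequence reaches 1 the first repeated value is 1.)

641

32 = (5,2)_6 → 641
641 = (2,5,4,5)_6 → 1522
1522 = (1,1,0,1,4)_6 → 259
259 = (1,1,1,1)_6 → 4
4 = (4)_6 → 256
256 = (1,1,0,4)_6 → 258
258 = (1,1,1,0)_6 → 3
3 = (3)_6 → 81
81 = (2,1,3)_6 → 98
98 = (2,4,2)_6 → 288
288 = (1,2,0,0)_6 → 17
17 = (2,5)_6 → 641  — 641 already appeared earlier.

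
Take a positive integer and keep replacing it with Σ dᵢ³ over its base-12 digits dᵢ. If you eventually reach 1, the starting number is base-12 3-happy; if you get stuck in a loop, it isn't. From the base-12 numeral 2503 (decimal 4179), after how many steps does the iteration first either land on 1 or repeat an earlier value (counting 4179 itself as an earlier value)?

10

4179 = (2,5,0,3)_12 → 2³ + 5³ + 0³ + 3³ = 160
160 = (1,1,4)_12 → 1³ + 1³ + 4³ = 66
66 = (5,6)_12 → 5³ + 6³ = 341
341 = (2,4,5)_12 → 2³ + 4³ + 5³ = 197
197 = (1,4,5)_12 → 1³ + 4³ + 5³ = 190
190 = (1,3,10)_12 → 1³ + 3³ + 10³ = 1028
1028 = (7,1,8)_12 → 7³ + 1³ + 8³ = 856
856 = (5,11,4)_12 → 5³ + 11³ + 4³ = 1520
1520 = (10,6,8)_12 → 10³ + 6³ + 8³ = 1728
1728 = (1,0,0,0)_12 → 1³ + 0³ + 0³ + 0³ = 1  — reached 1.
That took 10 steps.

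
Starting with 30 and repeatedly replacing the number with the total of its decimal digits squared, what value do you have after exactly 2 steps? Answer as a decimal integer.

30 → 9
9 → 81

81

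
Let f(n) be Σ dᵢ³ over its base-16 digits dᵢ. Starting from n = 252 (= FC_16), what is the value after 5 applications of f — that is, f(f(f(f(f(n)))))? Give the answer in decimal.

252 = (15,12)_16 → 15³ + 12³ = 5103
5103 = (1,3,14,15)_16 → 1³ + 3³ + 14³ + 15³ = 6147
6147 = (1,8,0,3)_16 → 1³ + 8³ + 0³ + 3³ = 540
540 = (2,1,12)_16 → 2³ + 1³ + 12³ = 1737
1737 = (6,12,9)_16 → 6³ + 12³ + 9³ = 2673

2673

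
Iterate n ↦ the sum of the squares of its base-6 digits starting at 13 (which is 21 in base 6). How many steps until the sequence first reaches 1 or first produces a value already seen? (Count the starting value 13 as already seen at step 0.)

13 = (2,1)_6 → 2² + 1² = 5
5 = (5)_6 → 5² = 25
25 = (4,1)_6 → 4² + 1² = 17
17 = (2,5)_6 → 2² + 5² = 29
29 = (4,5)_6 → 4² + 5² = 41
41 = (1,0,5)_6 → 1² + 0² + 5² = 26
26 = (4,2)_6 → 4² + 2² = 20
20 = (3,2)_6 → 3² + 2² = 13  — 13 repeats.
That took 8 steps.

8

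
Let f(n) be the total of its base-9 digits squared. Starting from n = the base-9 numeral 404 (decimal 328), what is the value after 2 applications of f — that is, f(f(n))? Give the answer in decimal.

328 = (4,0,4)_9 → 32
32 = (3,5)_9 → 34

34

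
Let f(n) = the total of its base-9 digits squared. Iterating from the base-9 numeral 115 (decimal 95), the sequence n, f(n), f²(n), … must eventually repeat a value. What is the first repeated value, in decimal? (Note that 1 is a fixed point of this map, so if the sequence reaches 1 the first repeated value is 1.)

1

95 = (1,1,5)_9 → 27
27 = (3,0)_9 → 9
9 = (1,0)_9 → 1  — reached the fixed point 1.
1 → 1, so 1 is the first repeated value.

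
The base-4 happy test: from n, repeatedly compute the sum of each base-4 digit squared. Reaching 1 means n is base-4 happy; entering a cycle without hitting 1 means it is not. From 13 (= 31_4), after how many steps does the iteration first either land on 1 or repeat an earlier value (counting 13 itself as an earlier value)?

4

13 = (3,1)_4 → 10
10 = (2,2)_4 → 8
8 = (2,0)_4 → 4
4 = (1,0)_4 → 1  — reached 1.
That took 4 steps.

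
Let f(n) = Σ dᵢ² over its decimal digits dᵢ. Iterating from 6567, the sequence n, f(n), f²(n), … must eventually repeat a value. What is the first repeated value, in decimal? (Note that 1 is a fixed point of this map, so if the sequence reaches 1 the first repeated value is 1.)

6567 → 146
146 → 53
53 → 34
34 → 25
25 → 29
29 → 85
85 → 89
89 → 145
145 → 42
42 → 20
20 → 4
4 → 16
16 → 37
37 → 58
58 → 89  — 89 already appeared earlier.

89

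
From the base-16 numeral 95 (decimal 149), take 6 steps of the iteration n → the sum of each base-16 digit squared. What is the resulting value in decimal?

1

149 = (9,5)_16 → 106
106 = (6,10)_16 → 136
136 = (8,8)_16 → 128
128 = (8,0)_16 → 64
64 = (4,0)_16 → 16
16 = (1,0)_16 → 1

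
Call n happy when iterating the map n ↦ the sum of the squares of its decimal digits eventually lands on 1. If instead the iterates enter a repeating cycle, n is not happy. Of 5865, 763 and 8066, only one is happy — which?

5865: 5865 → 150 → 26 → 40 → 16 → 37 → 58 → 89 → 145 → 42 → 20 → 4 → 16  — repeats 16 (not happy)
763: 763 → 94 → 97 → 130 → 10 → 1  — reaches 1 (happy)
8066: 8066 → 136 → 46 → 52 → 29 → 85 → 89 → 145 → 42 → 20 → 4 → 16 → 37 → 58 → 89  — repeats 89 (not happy)

763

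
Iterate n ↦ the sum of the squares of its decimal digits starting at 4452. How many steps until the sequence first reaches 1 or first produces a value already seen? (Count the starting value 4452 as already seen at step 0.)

4452 → 4² + 4² + 5² + 2² = 16 + 16 + 25 + 4 = 61
61 → 6² + 1² = 36 + 1 = 37
37 → 3² + 7² = 9 + 49 = 58
58 → 5² + 8² = 25 + 64 = 89
89 → 8² + 9² = 64 + 81 = 145
145 → 1² + 4² + 5² = 1 + 16 + 25 = 42
42 → 4² + 2² = 16 + 4 = 20
20 → 2² + 0² = 4 + 0 = 4
4 → 4² = 16
16 → 1² + 6² = 1 + 36 = 37  — 37 repeats.
That took 10 steps.

10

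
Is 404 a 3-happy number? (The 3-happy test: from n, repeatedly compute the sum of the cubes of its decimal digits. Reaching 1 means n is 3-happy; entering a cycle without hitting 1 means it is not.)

404 → 4³ + 0³ + 4³ = 64 + 0 + 64 = 128
128 → 1³ + 2³ + 8³ = 1 + 8 + 512 = 521
521 → 5³ + 2³ + 1³ = 125 + 8 + 1 = 134
134 → 1³ + 3³ + 4³ = 1 + 27 + 64 = 92
92 → 9³ + 2³ = 729 + 8 = 737
737 → 7³ + 3³ + 7³ = 343 + 27 + 343 = 713
713 → 7³ + 1³ + 3³ = 343 + 1 + 27 = 371
371 → 3³ + 7³ + 1³ = 27 + 343 + 1 = 371  — 371 already seen; the sequence cycles without reaching 1.

not 3-happy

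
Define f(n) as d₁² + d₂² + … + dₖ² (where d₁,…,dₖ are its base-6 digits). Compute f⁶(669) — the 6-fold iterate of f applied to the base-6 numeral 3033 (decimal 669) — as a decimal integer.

669 = (3,0,3,3)_6 → 3² + 0² + 3² + 3² = 9 + 0 + 9 + 9 = 27
27 = (4,3)_6 → 4² + 3² = 16 + 9 = 25
25 = (4,1)_6 → 4² + 1² = 16 + 1 = 17
17 = (2,5)_6 → 2² + 5² = 4 + 25 = 29
29 = (4,5)_6 → 4² + 5² = 16 + 25 = 41
41 = (1,0,5)_6 → 1² + 0² + 5² = 1 + 0 + 25 = 26

26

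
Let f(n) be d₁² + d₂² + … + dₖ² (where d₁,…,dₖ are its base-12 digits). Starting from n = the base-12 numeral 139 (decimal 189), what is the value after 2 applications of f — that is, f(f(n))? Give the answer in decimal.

189 = (1,3,9)_12 → 1² + 3² + 9² = 1 + 9 + 81 = 91
91 = (7,7)_12 → 7² + 7² = 49 + 49 = 98

98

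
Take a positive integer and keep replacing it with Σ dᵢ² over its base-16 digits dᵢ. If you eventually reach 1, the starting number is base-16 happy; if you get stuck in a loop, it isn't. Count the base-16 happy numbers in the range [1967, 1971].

1967: 1967 → 374 → 86 → 61 → 178 → 125 → 218 → 269 → 170 → 200 → 208 → 169 → 181 → 146 → 85 → 50 → 13 → 169  — not base-16 happy
1968: 1968 → 170 → 200 → 208 → 169 → 181 → 146 → 85 → 50 → 13 → 169  — not base-16 happy
1969: 1969 → 171 → 221 → 338 → 30 → 197 → 169 → 181 → 146 → 85 → 50 → 13 → 169  — not base-16 happy
1970: 1970 → 174 → 296 → 69 → 41 → 85 → 50 → 13 → 169 → 181 → 146 → 85  — not base-16 happy
1971: 1971 → 179 → 130 → 68 → 32 → 4 → 16 → 1  — base-16 happy
base-16 happy: 1971

1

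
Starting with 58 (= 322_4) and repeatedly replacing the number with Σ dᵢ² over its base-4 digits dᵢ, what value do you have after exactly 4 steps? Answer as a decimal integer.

58 = (3,2,2)_4 → 3² + 2² + 2² = 17
17 = (1,0,1)_4 → 1² + 0² + 1² = 2
2 = (2)_4 → 2² = 4
4 = (1,0)_4 → 1² + 0² = 1

1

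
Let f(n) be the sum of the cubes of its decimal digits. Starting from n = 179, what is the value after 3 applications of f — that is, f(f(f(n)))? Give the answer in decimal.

179 → 1073
1073 → 371
371 → 371

371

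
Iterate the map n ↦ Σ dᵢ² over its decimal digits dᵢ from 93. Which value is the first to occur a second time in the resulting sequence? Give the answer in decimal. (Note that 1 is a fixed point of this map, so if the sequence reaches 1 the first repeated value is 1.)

93 → 9² + 3² = 90
90 → 9² + 0² = 81
81 → 8² + 1² = 65
65 → 6² + 5² = 61
61 → 6² + 1² = 37
37 → 3² + 7² = 58
58 → 5² + 8² = 89
89 → 8² + 9² = 145
145 → 1² + 4² + 5² = 42
42 → 4² + 2² = 20
20 → 2² + 0² = 4
4 → 4² = 16
16 → 1² + 6² = 37  — 37 already appeared earlier.

37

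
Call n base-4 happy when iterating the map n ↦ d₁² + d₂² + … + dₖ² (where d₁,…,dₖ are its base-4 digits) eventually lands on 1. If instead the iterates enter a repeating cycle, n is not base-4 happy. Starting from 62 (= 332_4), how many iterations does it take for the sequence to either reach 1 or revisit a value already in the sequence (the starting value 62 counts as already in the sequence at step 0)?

62 = (3,3,2)_4 → 3² + 3² + 2² = 9 + 9 + 4 = 22
22 = (1,1,2)_4 → 1² + 1² + 2² = 1 + 1 + 4 = 6
6 = (1,2)_4 → 1² + 2² = 1 + 4 = 5
5 = (1,1)_4 → 1² + 1² = 1 + 1 = 2
2 = (2)_4 → 2² = 4
4 = (1,0)_4 → 1² + 0² = 1 + 0 = 1  — reached 1.
That took 6 steps.

6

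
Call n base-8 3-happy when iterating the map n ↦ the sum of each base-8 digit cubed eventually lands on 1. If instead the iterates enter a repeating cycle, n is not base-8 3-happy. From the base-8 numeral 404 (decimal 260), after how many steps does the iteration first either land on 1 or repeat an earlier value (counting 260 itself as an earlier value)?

3

260 = (4,0,4)_8 → 4³ + 0³ + 4³ = 128
128 = (2,0,0)_8 → 2³ + 0³ + 0³ = 8
8 = (1,0)_8 → 1³ + 0³ = 1  — reached 1.
That took 3 steps.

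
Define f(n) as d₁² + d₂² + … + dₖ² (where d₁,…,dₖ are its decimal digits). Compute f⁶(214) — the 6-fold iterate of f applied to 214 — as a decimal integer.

89

214 → 21
21 → 5
5 → 25
25 → 29
29 → 85
85 → 89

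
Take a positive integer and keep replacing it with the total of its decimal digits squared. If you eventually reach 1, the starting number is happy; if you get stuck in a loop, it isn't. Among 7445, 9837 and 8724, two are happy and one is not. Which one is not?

7445: 7445 → 106 → 37 → 58 → 89 → 145 → 42 → 20 → 4 → 16 → 37  — repeats 37 (not happy)
9837: 9837 → 203 → 13 → 10 → 1  — reaches 1 (happy)
8724: 8724 → 133 → 19 → 82 → 68 → 100 → 1  — reaches 1 (happy)

7445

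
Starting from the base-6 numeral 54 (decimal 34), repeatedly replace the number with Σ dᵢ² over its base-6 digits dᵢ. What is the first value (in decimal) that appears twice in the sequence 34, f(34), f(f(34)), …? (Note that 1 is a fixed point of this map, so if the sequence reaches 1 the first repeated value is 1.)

41

34 = (5,4)_6 → 5² + 4² = 25 + 16 = 41
41 = (1,0,5)_6 → 1² + 0² + 5² = 1 + 0 + 25 = 26
26 = (4,2)_6 → 4² + 2² = 16 + 4 = 20
20 = (3,2)_6 → 3² + 2² = 9 + 4 = 13
13 = (2,1)_6 → 2² + 1² = 4 + 1 = 5
5 = (5)_6 → 5² = 25
25 = (4,1)_6 → 4² + 1² = 16 + 1 = 17
17 = (2,5)_6 → 2² + 5² = 4 + 25 = 29
29 = (4,5)_6 → 4² + 5² = 16 + 25 = 41  — 41 already appeared earlier.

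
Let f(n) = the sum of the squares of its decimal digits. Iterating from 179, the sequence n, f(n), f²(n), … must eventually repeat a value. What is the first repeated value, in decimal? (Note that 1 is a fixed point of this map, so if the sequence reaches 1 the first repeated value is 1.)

4

179 → 1² + 7² + 9² = 131
131 → 1² + 3² + 1² = 11
11 → 1² + 1² = 2
2 → 2² = 4
4 → 4² = 16
16 → 1² + 6² = 37
37 → 3² + 7² = 58
58 → 5² + 8² = 89
89 → 8² + 9² = 145
145 → 1² + 4² + 5² = 42
42 → 4² + 2² = 20
20 → 2² + 0² = 4  — 4 already appeared earlier.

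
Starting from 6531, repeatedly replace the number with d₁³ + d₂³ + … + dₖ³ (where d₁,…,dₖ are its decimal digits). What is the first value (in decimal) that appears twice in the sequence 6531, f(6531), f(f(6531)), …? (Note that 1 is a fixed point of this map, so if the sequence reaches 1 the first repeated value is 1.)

153

6531 → 6³ + 5³ + 3³ + 1³ = 369
369 → 3³ + 6³ + 9³ = 972
972 → 9³ + 7³ + 2³ = 1080
1080 → 1³ + 0³ + 8³ + 0³ = 513
513 → 5³ + 1³ + 3³ = 153
153 → 1³ + 5³ + 3³ = 153  — 153 already appeared earlier.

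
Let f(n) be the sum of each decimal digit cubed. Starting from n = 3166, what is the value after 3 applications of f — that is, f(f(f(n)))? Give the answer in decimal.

3166 → 3³ + 1³ + 6³ + 6³ = 27 + 1 + 216 + 216 = 460
460 → 4³ + 6³ + 0³ = 64 + 216 + 0 = 280
280 → 2³ + 8³ + 0³ = 8 + 512 + 0 = 520

520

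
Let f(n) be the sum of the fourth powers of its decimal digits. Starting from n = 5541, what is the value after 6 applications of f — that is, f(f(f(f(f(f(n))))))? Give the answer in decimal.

5541 → 5⁴ + 5⁴ + 4⁴ + 1⁴ = 625 + 625 + 256 + 1 = 1507
1507 → 1⁴ + 5⁴ + 0⁴ + 7⁴ = 1 + 625 + 0 + 2401 = 3027
3027 → 3⁴ + 0⁴ + 2⁴ + 7⁴ = 81 + 0 + 16 + 2401 = 2498
2498 → 2⁴ + 4⁴ + 9⁴ + 8⁴ = 16 + 256 + 6561 + 4096 = 10929
10929 → 1⁴ + 0⁴ + 9⁴ + 2⁴ + 9⁴ = 1 + 0 + 6561 + 16 + 6561 = 13139
13139 → 1⁴ + 3⁴ + 1⁴ + 3⁴ + 9⁴ = 1 + 81 + 1 + 81 + 6561 = 6725

6725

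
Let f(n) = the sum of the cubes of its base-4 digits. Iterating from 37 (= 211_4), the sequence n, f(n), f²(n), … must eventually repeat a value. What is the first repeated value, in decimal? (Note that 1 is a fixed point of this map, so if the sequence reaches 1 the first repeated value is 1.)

1

37 = (2,1,1)_4 → 2³ + 1³ + 1³ = 10
10 = (2,2)_4 → 2³ + 2³ = 16
16 = (1,0,0)_4 → 1³ + 0³ + 0³ = 1  — reached the fixed point 1.
1 → 1, so 1 is the first repeated value.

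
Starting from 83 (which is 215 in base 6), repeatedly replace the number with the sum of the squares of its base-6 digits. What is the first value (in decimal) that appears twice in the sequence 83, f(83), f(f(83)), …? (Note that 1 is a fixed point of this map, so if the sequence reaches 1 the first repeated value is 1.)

25

83 = (2,1,5)_6 → 2² + 1² + 5² = 30
30 = (5,0)_6 → 5² + 0² = 25
25 = (4,1)_6 → 4² + 1² = 17
17 = (2,5)_6 → 2² + 5² = 29
29 = (4,5)_6 → 4² + 5² = 41
41 = (1,0,5)_6 → 1² + 0² + 5² = 26
26 = (4,2)_6 → 4² + 2² = 20
20 = (3,2)_6 → 3² + 2² = 13
13 = (2,1)_6 → 2² + 1² = 5
5 = (5)_6 → 5² = 25  — 25 already appeared earlier.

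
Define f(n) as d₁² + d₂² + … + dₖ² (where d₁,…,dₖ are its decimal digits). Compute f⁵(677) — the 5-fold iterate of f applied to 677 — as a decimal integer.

37

677 → 6² + 7² + 7² = 134
134 → 1² + 3² + 4² = 26
26 → 2² + 6² = 40
40 → 4² + 0² = 16
16 → 1² + 6² = 37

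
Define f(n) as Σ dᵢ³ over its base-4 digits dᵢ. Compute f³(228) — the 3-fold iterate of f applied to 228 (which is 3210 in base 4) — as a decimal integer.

228 = (3,2,1,0)_4 → 3³ + 2³ + 1³ + 0³ = 36
36 = (2,1,0)_4 → 2³ + 1³ + 0³ = 9
9 = (2,1)_4 → 2³ + 1³ = 9

9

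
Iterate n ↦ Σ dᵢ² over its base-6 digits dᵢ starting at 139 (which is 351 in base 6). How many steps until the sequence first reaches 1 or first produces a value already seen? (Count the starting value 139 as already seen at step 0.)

13

139 = (3,5,1)_6 → 3² + 5² + 1² = 9 + 25 + 1 = 35
35 = (5,5)_6 → 5² + 5² = 25 + 25 = 50
50 = (1,2,2)_6 → 1² + 2² + 2² = 1 + 4 + 4 = 9
9 = (1,3)_6 → 1² + 3² = 1 + 9 = 10
10 = (1,4)_6 → 1² + 4² = 1 + 16 = 17
17 = (2,5)_6 → 2² + 5² = 4 + 25 = 29
29 = (4,5)_6 → 4² + 5² = 16 + 25 = 41
41 = (1,0,5)_6 → 1² + 0² + 5² = 1 + 0 + 25 = 26
26 = (4,2)_6 → 4² + 2² = 16 + 4 = 20
20 = (3,2)_6 → 3² + 2² = 9 + 4 = 13
13 = (2,1)_6 → 2² + 1² = 4 + 1 = 5
5 = (5)_6 → 5² = 25
25 = (4,1)_6 → 4² + 1² = 16 + 1 = 17  — 17 repeats.
That took 13 steps.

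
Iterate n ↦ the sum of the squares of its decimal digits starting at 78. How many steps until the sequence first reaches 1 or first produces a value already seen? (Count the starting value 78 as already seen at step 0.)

12

78 → 7² + 8² = 49 + 64 = 113
113 → 1² + 1² + 3² = 1 + 1 + 9 = 11
11 → 1² + 1² = 1 + 1 = 2
2 → 2² = 4
4 → 4² = 16
16 → 1² + 6² = 1 + 36 = 37
37 → 3² + 7² = 9 + 49 = 58
58 → 5² + 8² = 25 + 64 = 89
89 → 8² + 9² = 64 + 81 = 145
145 → 1² + 4² + 5² = 1 + 16 + 25 = 42
42 → 4² + 2² = 16 + 4 = 20
20 → 2² + 0² = 4 + 0 = 4  — 4 repeats.
That took 12 steps.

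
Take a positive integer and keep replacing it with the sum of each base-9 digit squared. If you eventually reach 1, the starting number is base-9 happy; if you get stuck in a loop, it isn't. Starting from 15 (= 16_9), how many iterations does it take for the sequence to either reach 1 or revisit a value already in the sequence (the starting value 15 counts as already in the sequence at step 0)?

15 = (1,6)_9 → 1² + 6² = 1 + 36 = 37
37 = (4,1)_9 → 4² + 1² = 16 + 1 = 17
17 = (1,8)_9 → 1² + 8² = 1 + 64 = 65
65 = (7,2)_9 → 7² + 2² = 49 + 4 = 53
53 = (5,8)_9 → 5² + 8² = 25 + 64 = 89
89 = (1,0,8)_9 → 1² + 0² + 8² = 1 + 0 + 64 = 65  — 65 repeats.
That took 6 steps.

6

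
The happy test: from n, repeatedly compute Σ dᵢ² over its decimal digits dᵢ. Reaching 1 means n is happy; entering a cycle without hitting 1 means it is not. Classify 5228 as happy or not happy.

happy

5228 → 97
97 → 130
130 → 10
10 → 1  — reached 1.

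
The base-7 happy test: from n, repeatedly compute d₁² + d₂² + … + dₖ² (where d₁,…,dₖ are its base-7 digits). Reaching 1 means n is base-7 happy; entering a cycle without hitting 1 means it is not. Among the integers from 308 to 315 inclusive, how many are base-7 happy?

308: 308 → 40 → 50 → 2 → 4 → 16 → 8 → 2  (repeats 2)
309: 309 → 41 → 61 → 27 → 45 → 45  (repeats 45)
310: 310 → 44 → 40 → 50 → 2 → 4 → 16 → 8 → 2  (repeats 2)
311: 311 → 49 → 1  (reaches 1)
312: 312 → 56 → 2 → 4 → 16 → 8 → 2  (repeats 2)
313: 313 → 65 → 9 → 5 → 25 → 25  (repeats 25)
314: 314 → 76 → 46 → 52 → 10 → 10  (repeats 10)
315: 315 → 45 → 45  (repeats 45)
base-7 happy: 311

1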